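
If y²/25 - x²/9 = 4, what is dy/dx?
Take d/dx of both sides. Since y is implicitly a function of x, the chain rule attaches a y' = dy/dx factor whenever we differentiate through y.

Set F(x, y) = (left side) − (right side), so the curve is F = 0. Differentiating each term of F:
  d/dx[-x^2/9] = -2x/9
  d/dx[y^2/25] = 2y·y'/25
  d/dx[-4] = 0

Collecting, the y'-free part is the partial derivative in x and the y' coefficient is the partial derivative in y:
  ∂F/∂x = -2x/9
  ∂F/∂y = 2y/25

so d/dx[F(x, y(x))] = ∂F/∂x + (∂F/∂y)·y' = 0. Rearranging,
  dy/dx = -(∂F/∂x)/(∂F/∂y) = -(-2x/9)/(2y/25) = 25x/(9y)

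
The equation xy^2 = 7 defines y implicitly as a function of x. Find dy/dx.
Differentiate the relation implicitly: treat y = y(x) and apply the chain rule, so every y-derivative picks up a y' = dy/dx factor.

With everything moved to the left-hand side, differentiate term by term:
  d/dx[xy^2] = 2xy·y' + y^2
  d/dx[-7] = 0

Separating the contributions that come from x directly and those that come through y:
  without y':      y^2
  multiplying y':  2xy

so (y^2) + (2xy)·y' = 0, and therefore
  dy/dx = -(y^2)/(2xy) = -y/(2x)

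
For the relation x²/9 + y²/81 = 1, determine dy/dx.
Take d/dx of both sides. Since y is implicitly a function of x, the chain rule attaches a y' = dy/dx factor whenever we differentiate through y.

Set F(x, y) = (left side) − (right side), so the curve is F = 0. Differentiating each term of F:
  d/dx[x^2/9] = 2x/9
  d/dx[y^2/81] = 2y·y'/81
  d/dx[-1] = 0

Collecting, the y'-free part is the partial derivative in x and the y' coefficient is the partial derivative in y:
  ∂F/∂x = 2x/9
  ∂F/∂y = 2y/81

so d/dx[F(x, y(x))] = ∂F/∂x + (∂F/∂y)·y' = 0. Rearranging,
  dy/dx = -(∂F/∂x)/(∂F/∂y) = -(2x/9)/(2y/81) = -9x/y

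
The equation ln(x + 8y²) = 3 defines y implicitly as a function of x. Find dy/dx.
Apply d/dx to both sides, remembering that y depends on x. Each occurrence of y therefore brings in a y' = dy/dx via the chain rule.

With F(x, y) equal to the left-hand side minus the right, differentiate F term by term:
  d/dx[ln(x + 8y^2)] = (16y·y' + 1)/(x + 8y^2)
  d/dx[-3] = 0
Adding these up, d/dx[F] = 0 becomes
  (1/(x + 8y^2)) + (16y/(x + 8y^2))·y' = 0,
so isolating y',
  dy/dx = -(1/(x + 8y^2))/(16y/(x + 8y^2)) = -1/(16y)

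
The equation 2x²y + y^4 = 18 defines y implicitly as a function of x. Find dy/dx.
Differentiate both sides with respect to x, treating y as y(x). By the chain rule, any term containing y contributes a factor of y' = dy/dx when we differentiate it.

Move every term to one side and write the relation as F(x, y) = 0. Term by term,
  d/dx[2x^2y] = 2x^2·y' + 4xy
  d/dx[y^4] = 4y^3·y'
  d/dx[-18] = 0

The pieces without y' make up ∂F/∂x and the coefficient of y' is ∂F/∂y:
  ∂F/∂x = 4xy,
  ∂F/∂y = 2x^2 + 4y^3.

Since d/dx[F] = ∂F/∂x + (∂F/∂y)·y' = 0, solve for y':
  (∂F/∂y)·y' = -∂F/∂x
  dy/dx = -(∂F/∂x)/(∂F/∂y) = -(4xy)/(2x^2 + 4y^3) = -2xy/(x^2 + 2y^3)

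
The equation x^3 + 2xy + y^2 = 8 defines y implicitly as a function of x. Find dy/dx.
Take d/dx of both sides. Since y is implicitly a function of x, the chain rule attaches a y' = dy/dx factor whenever we differentiate through y.

Set F(x, y) = (left side) − (right side), so the curve is F = 0. Differentiating each term of F:
  d/dx[x^3] = 3x^2
  d/dx[2xy] = 2x·y' + 2y
  d/dx[y^2] = 2y·y'
  d/dx[-8] = 0

Collecting, the y'-free part is the partial derivative in x and the y' coefficient is the partial derivative in y:
  ∂F/∂x = 3x^2 + 2y
  ∂F/∂y = 2x + 2y

so d/dx[F(x, y(x))] = ∂F/∂x + (∂F/∂y)·y' = 0. Rearranging,
  dy/dx = -(∂F/∂x)/(∂F/∂y) = -(3x^2 + 2y)/(2x + 2y) = (-3x^2/2 - y)/(x + y)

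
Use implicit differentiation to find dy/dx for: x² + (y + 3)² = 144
Differentiate both sides with respect to x, treating y as y(x). By the chain rule, any term containing y contributes a factor of y' = dy/dx when we differentiate it.

Move every term to one side and write the relation as F(x, y) = 0. Term by term,
  d/dx[x^2] = 2x
  d/dx[(y + 3)^2] = 2·y'(y + 3)
  d/dx[-144] = 0

The pieces without y' make up ∂F/∂x and the coefficient of y' is ∂F/∂y:
  ∂F/∂x = 2x,
  ∂F/∂y = 2y + 6.

Since d/dx[F] = ∂F/∂x + (∂F/∂y)·y' = 0, solve for y':
  (∂F/∂y)·y' = -∂F/∂x
  dy/dx = -(∂F/∂x)/(∂F/∂y) = -(2x)/(2y + 6) = -x/(y + 3)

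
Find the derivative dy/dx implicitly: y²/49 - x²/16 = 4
Differentiate both sides with respect to x, treating y as y(x). By the chain rule, any term containing y contributes a factor of y' = dy/dx when we differentiate it.

Move every term to one side and write the relation as F(x, y) = 0. Term by term,
  d/dx[-x^2/16] = -x/8
  d/dx[y^2/49] = 2y·y'/49
  d/dx[-4] = 0

The pieces without y' make up ∂F/∂x and the coefficient of y' is ∂F/∂y:
  ∂F/∂x = -x/8,
  ∂F/∂y = 2y/49.

Since d/dx[F] = ∂F/∂x + (∂F/∂y)·y' = 0, solve for y':
  (∂F/∂y)·y' = -∂F/∂x
  dy/dx = -(∂F/∂x)/(∂F/∂y) = -(-x/8)/(2y/49) = 49x/(16y)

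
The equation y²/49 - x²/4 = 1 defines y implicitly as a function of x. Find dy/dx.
Differentiate both sides with respect to x, treating y as y(x). By the chain rule, any term containing y contributes a factor of y' = dy/dx when we differentiate it.

Move every term to one side and write the relation as F(x, y) = 0. Term by term,
  d/dx[-x^2/4] = -x/2
  d/dx[y^2/49] = 2y·y'/49
  d/dx[-1] = 0

The pieces without y' make up ∂F/∂x and the coefficient of y' is ∂F/∂y:
  ∂F/∂x = -x/2,
  ∂F/∂y = 2y/49.

Since d/dx[F] = ∂F/∂x + (∂F/∂y)·y' = 0, solve for y':
  (∂F/∂y)·y' = -∂F/∂x
  dy/dx = -(∂F/∂x)/(∂F/∂y) = -(-x/2)/(2y/49) = 49x/(4y)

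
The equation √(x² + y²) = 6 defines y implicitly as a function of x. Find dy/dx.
Differentiate the relation implicitly: treat y = y(x) and apply the chain rule, so every y-derivative picks up a y' = dy/dx factor.

With everything moved to the left-hand side, differentiate term by term:
  d/dx[√(x^2 + y^2)] = (x + y·y')/√(x^2 + y^2)
  d/dx[-6] = 0

Separating the contributions that come from x directly and those that come through y:
  without y':      x/√(x^2 + y^2)
  multiplying y':  y/√(x^2 + y^2)

so (x/√(x^2 + y^2)) + (y/√(x^2 + y^2))·y' = 0, and therefore
  dy/dx = -(x/√(x^2 + y^2))/(y/√(x^2 + y^2)) = -x/y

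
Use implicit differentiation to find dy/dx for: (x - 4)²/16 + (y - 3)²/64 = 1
Take d/dx of both sides. Since y is implicitly a function of x, the chain rule attaches a y' = dy/dx factor whenever we differentiate through y.

Set F(x, y) = (left side) − (right side), so the curve is F = 0. Differentiating each term of F:
  d/dx[(x - 4)^2/16] = x/8 - 1/2
  d/dx[(y - 3)^2/64] = y'(y - 3)/32
  d/dx[-1] = 0

Collecting, the y'-free part is the partial derivative in x and the y' coefficient is the partial derivative in y:
  ∂F/∂x = x/8 - 1/2
  ∂F/∂y = y/32 - 3/32

so d/dx[F(x, y(x))] = ∂F/∂x + (∂F/∂y)·y' = 0. Rearranging,
  dy/dx = -(∂F/∂x)/(∂F/∂y) = -(x/8 - 1/2)/(y/32 - 3/32)
        = -((x - 4)/8)/((y - 3)/32) = 4(4 - x)/(y - 3)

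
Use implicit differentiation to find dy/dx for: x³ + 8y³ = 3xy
Differentiate both sides with respect to x, treating y as y(x). By the chain rule, any term containing y contributes a factor of y' = dy/dx when we differentiate it.

Move every term to one side and write the relation as F(x, y) = 0. Term by term,
  d/dx[x^3] = 3x^2
  d/dx[-3xy] = -3x·y' - 3y
  d/dx[8y^3] = 24y^2·y'

The pieces without y' make up ∂F/∂x and the coefficient of y' is ∂F/∂y:
  ∂F/∂x = 3x^2 - 3y,
  ∂F/∂y = -3x + 24y^2.

Since d/dx[F] = ∂F/∂x + (∂F/∂y)·y' = 0, solve for y':
  (∂F/∂y)·y' = -∂F/∂x
  dy/dx = -(∂F/∂x)/(∂F/∂y) = -(3x^2 - 3y)/(-3x + 24y^2) = (x^2 - y)/(x - 8y^2)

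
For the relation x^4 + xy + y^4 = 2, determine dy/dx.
Take d/dx of both sides. Since y is implicitly a function of x, the chain rule attaches a y' = dy/dx factor whenever we differentiate through y.

Set F(x, y) = (left side) − (right side), so the curve is F = 0. Differentiating each term of F:
  d/dx[x^4] = 4x^3
  d/dx[xy] = x·y' + y
  d/dx[y^4] = 4y^3·y'
  d/dx[-2] = 0

Collecting, the y'-free part is the partial derivative in x and the y' coefficient is the partial derivative in y:
  ∂F/∂x = 4x^3 + y
  ∂F/∂y = x + 4y^3

so d/dx[F(x, y(x))] = ∂F/∂x + (∂F/∂y)·y' = 0. Rearranging,
  dy/dx = -(∂F/∂x)/(∂F/∂y) = -(4x^3 + y)/(x + 4y^3) = (-4x^3 - y)/(x + 4y^3)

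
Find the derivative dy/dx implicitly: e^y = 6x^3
Differentiate the relation implicitly: treat y = y(x) and apply the chain rule, so every y-derivative picks up a y' = dy/dx factor.

With everything moved to the left-hand side, differentiate term by term:
  d/dx[-6x^3] = -18x^2
  d/dx[e^(y)] = y'·e^(y)

Separating the contributions that come from x directly and those that come through y:
  without y':      -18x^2
  multiplying y':  e^(y)

so (-18x^2) + (e^(y))·y' = 0, and therefore
  dy/dx = -(-18x^2)/(e^(y)) = 18x^2e^(-y)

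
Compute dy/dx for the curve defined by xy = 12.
Take d/dx of both sides. Since y is implicitly a function of x, the chain rule attaches a y' = dy/dx factor whenever we differentiate through y.

Set F(x, y) = (left side) − (right side), so the curve is F = 0. Differentiating each term of F:
  d/dx[xy] = x·y' + y
  d/dx[-12] = 0

Collecting, the y'-free part is the partial derivative in x and the y' coefficient is the partial derivative in y:
  ∂F/∂x = y
  ∂F/∂y = x

so d/dx[F(x, y(x))] = ∂F/∂x + (∂F/∂y)·y' = 0. Rearranging,
  dy/dx = -(∂F/∂x)/(∂F/∂y) = -(y)/(x) = -y/x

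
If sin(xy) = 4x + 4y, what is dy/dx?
Differentiate both sides with respect to x, treating y as y(x). By the chain rule, any term containing y contributes a factor of y' = dy/dx when we differentiate it.

Move every term to one side and write the relation as F(x, y) = 0. Term by term,
  d/dx[-4x] = -4
  d/dx[-4y] = -4·y'
  d/dx[sin(xy)] = (x·y' + y)·cos(xy)

The pieces without y' make up ∂F/∂x and the coefficient of y' is ∂F/∂y:
  ∂F/∂x = y·cos(xy) - 4,
  ∂F/∂y = x·cos(xy) - 4.

Since d/dx[F] = ∂F/∂x + (∂F/∂y)·y' = 0, solve for y':
  (∂F/∂y)·y' = -∂F/∂x
  dy/dx = -(∂F/∂x)/(∂F/∂y) = -(y·cos(xy) - 4)/(x·cos(xy) - 4) = (-y·cos(xy) + 4)/(x·cos(xy) - 4)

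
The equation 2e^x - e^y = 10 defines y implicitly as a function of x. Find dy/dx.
Differentiate the relation implicitly: treat y = y(x) and apply the chain rule, so every y-derivative picks up a y' = dy/dx factor.

With everything moved to the left-hand side, differentiate term by term:
  d/dx[2e^(x)] = 2e^(x)
  d/dx[-e^(y)] = -y'·e^(y)
  d/dx[-10] = 0

Separating the contributions that come from x directly and those that come through y:
  without y':      2e^(x)
  multiplying y':  -e^(y)

so (2e^(x)) + (-e^(y))·y' = 0, and therefore
  dy/dx = -(2e^(x))/(-e^(y)) = 2e^(x - y)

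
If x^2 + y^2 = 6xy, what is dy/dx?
Differentiate the relation implicitly: treat y = y(x) and apply the chain rule, so every y-derivative picks up a y' = dy/dx factor.

With everything moved to the left-hand side, differentiate term by term:
  d/dx[x^2] = 2x
  d/dx[-6xy] = -6x·y' - 6y
  d/dx[y^2] = 2y·y'

Separating the contributions that come from x directly and those that come through y:
  without y':      2x - 6y
  multiplying y':  -6x + 2y

so (2x - 6y) + (-6x + 2y)·y' = 0, and therefore
  dy/dx = -(2x - 6y)/(-6x + 2y) = (x - 3y)/(3x - y)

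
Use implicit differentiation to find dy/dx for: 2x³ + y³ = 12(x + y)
Apply d/dx to both sides, remembering that y depends on x. Each occurrence of y therefore brings in a y' = dy/dx via the chain rule.

With F(x, y) equal to the left-hand side minus the right, differentiate F term by term:
  d/dx[2x^3] = 6x^2
  d/dx[-12x] = -12
  d/dx[y^3] = 3y^2·y'
  d/dx[-12y] = -12·y'
Adding these up, d/dx[F] = 0 becomes
  (6x^2 - 12) + (3y^2 - 12)·y' = 0,
so isolating y',
  dy/dx = -(6x^2 - 12)/(3y^2 - 12) = 2(2 - x^2)/(y^2 - 4)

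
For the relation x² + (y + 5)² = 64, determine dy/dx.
Apply d/dx to both sides, remembering that y depends on x. Each occurrence of y therefore brings in a y' = dy/dx via the chain rule.

With F(x, y) equal to the left-hand side minus the right, differentiate F term by term:
  d/dx[x^2] = 2x
  d/dx[(y + 5)^2] = 2·y'(y + 5)
  d/dx[-64] = 0
Adding these up, d/dx[F] = 0 becomes
  (2x) + (2y + 10)·y' = 0,
so isolating y',
  dy/dx = -(2x)/(2y + 10) = -x/(y + 5)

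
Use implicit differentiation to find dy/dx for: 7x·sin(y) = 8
Differentiate both sides with respect to x, treating y as y(x). By the chain rule, any term containing y contributes a factor of y' = dy/dx when we differentiate it.

Move every term to one side and write the relation as F(x, y) = 0. Term by term,
  d/dx[7x·sin(y)] = 7x·y'·cos(y) + 7sin(y)
  d/dx[-8] = 0

The pieces without y' make up ∂F/∂x and the coefficient of y' is ∂F/∂y:
  ∂F/∂x = 7sin(y),
  ∂F/∂y = 7x·cos(y).

Since d/dx[F] = ∂F/∂x + (∂F/∂y)·y' = 0, solve for y':
  (∂F/∂y)·y' = -∂F/∂x
  dy/dx = -(∂F/∂x)/(∂F/∂y) = -(7sin(y))/(7x·cos(y)) = -tan(y)/x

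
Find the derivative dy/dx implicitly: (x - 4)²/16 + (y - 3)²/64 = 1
Take d/dx of both sides. Since y is implicitly a function of x, the chain rule attaches a y' = dy/dx factor whenever we differentiate through y.

Set F(x, y) = (left side) − (right side), so the curve is F = 0. Differentiating each term of F:
  d/dx[(x - 4)^2/16] = x/8 - 1/2
  d/dx[(y - 3)^2/64] = y'(y - 3)/32
  d/dx[-1] = 0

Collecting, the y'-free part is the partial derivative in x and the y' coefficient is the partial derivative in y:
  ∂F/∂x = x/8 - 1/2
  ∂F/∂y = y/32 - 3/32

so d/dx[F(x, y(x))] = ∂F/∂x + (∂F/∂y)·y' = 0. Rearranging,
  dy/dx = -(∂F/∂x)/(∂F/∂y) = -(x/8 - 1/2)/(y/32 - 3/32)
        = -((x - 4)/8)/((y - 3)/32) = 4(4 - x)/(y - 3)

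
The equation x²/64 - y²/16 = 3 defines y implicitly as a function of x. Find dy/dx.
Differentiate both sides with respect to x, treating y as y(x). By the chain rule, any term containing y contributes a factor of y' = dy/dx when we differentiate it.

Move every term to one side and write the relation as F(x, y) = 0. Term by term,
  d/dx[x^2/64] = x/32
  d/dx[-y^2/16] = -y·y'/8
  d/dx[-3] = 0

The pieces without y' make up ∂F/∂x and the coefficient of y' is ∂F/∂y:
  ∂F/∂x = x/32,
  ∂F/∂y = -y/8.

Since d/dx[F] = ∂F/∂x + (∂F/∂y)·y' = 0, solve for y':
  (∂F/∂y)·y' = -∂F/∂x
  dy/dx = -(∂F/∂x)/(∂F/∂y) = -(x/32)/(-y/8) = x/(4y)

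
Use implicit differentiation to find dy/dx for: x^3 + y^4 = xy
Differentiate both sides with respect to x, treating y as y(x). By the chain rule, any term containing y contributes a factor of y' = dy/dx when we differentiate it.

Move every term to one side and write the relation as F(x, y) = 0. Term by term,
  d/dx[x^3] = 3x^2
  d/dx[-xy] = -x·y' - y
  d/dx[y^4] = 4y^3·y'

The pieces without y' make up ∂F/∂x and the coefficient of y' is ∂F/∂y:
  ∂F/∂x = 3x^2 - y,
  ∂F/∂y = -x + 4y^3.

Since d/dx[F] = ∂F/∂x + (∂F/∂y)·y' = 0, solve for y':
  (∂F/∂y)·y' = -∂F/∂x
  dy/dx = -(∂F/∂x)/(∂F/∂y) = -(3x^2 - y)/(-x + 4y^3) = (3x^2 - y)/(x - 4y^3)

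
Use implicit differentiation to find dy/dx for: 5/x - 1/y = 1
Apply d/dx to both sides, remembering that y depends on x. Each occurrence of y therefore brings in a y' = dy/dx via the chain rule.

With F(x, y) equal to the left-hand side minus the right, differentiate F term by term:
  d/dx[-1/y] = y'/y^2
  d/dx[5/x] = -5/x^2
  d/dx[-1] = 0
Adding these up, d/dx[F] = 0 becomes
  (-5/x^2) + (y^(-2))·y' = 0,
so isolating y',
  dy/dx = -(-5/x^2)/(y^(-2)) = 5y^2/x^2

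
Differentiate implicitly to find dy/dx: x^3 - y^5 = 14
Differentiate both sides with respect to x, treating y as y(x). By the chain rule, any term containing y contributes a factor of y' = dy/dx when we differentiate it.

Move every term to one side and write the relation as F(x, y) = 0. Term by term,
  d/dx[x^3] = 3x^2
  d/dx[-y^5] = -5y^4·y'
  d/dx[-14] = 0

The pieces without y' make up ∂F/∂x and the coefficient of y' is ∂F/∂y:
  ∂F/∂x = 3x^2,
  ∂F/∂y = -5y^4.

Since d/dx[F] = ∂F/∂x + (∂F/∂y)·y' = 0, solve for y':
  (∂F/∂y)·y' = -∂F/∂x
  dy/dx = -(∂F/∂x)/(∂F/∂y) = -(3x^2)/(-5y^4) = 3x^2/(5y^4)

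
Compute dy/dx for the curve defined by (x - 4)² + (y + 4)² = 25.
Differentiate both sides with respect to x, treating y as y(x). By the chain rule, any term containing y contributes a factor of y' = dy/dx when we differentiate it.

Move every term to one side and write the relation as F(x, y) = 0. Term by term,
  d/dx[(x - 4)^2] = 2x - 8
  d/dx[(y + 4)^2] = 2·y'(y + 4)
  d/dx[-25] = 0

The pieces without y' make up ∂F/∂x and the coefficient of y' is ∂F/∂y:
  ∂F/∂x = 2x - 8,
  ∂F/∂y = 2y + 8.

Since d/dx[F] = ∂F/∂x + (∂F/∂y)·y' = 0, solve for y':
  (∂F/∂y)·y' = -∂F/∂x
  dy/dx = -(∂F/∂x)/(∂F/∂y) = -(2x - 8)/(2y + 8) = (4 - x)/(y + 4)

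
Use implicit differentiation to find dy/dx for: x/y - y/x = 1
Apply d/dx to both sides, remembering that y depends on x. Each occurrence of y therefore brings in a y' = dy/dx via the chain rule.

With F(x, y) equal to the left-hand side minus the right, differentiate F term by term:
  d/dx[x/y] = -x·y'/y^2 + 1/y
  d/dx[-y/x] = -y'/x + y/x^2
  d/dx[-1] = 0
Adding these up, d/dx[F] = 0 becomes
  (1/y + y/x^2) + (-x/y^2 - 1/x)·y' = 0,
so isolating y',
  dy/dx = -(1/y + y/x^2)/(-x/y^2 - 1/x)
        = -((x^2 + y^2)/(x^2y))/(-(x^2 + y^2)/(xy^2)) = y/x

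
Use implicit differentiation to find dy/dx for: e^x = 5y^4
Differentiate both sides with respect to x, treating y as y(x). By the chain rule, any term containing y contributes a factor of y' = dy/dx when we differentiate it.

Move every term to one side and write the relation as F(x, y) = 0. Term by term,
  d/dx[-5y^4] = -20y^3·y'
  d/dx[e^(x)] = e^(x)

The pieces without y' make up ∂F/∂x and the coefficient of y' is ∂F/∂y:
  ∂F/∂x = e^(x),
  ∂F/∂y = -20y^3.

Since d/dx[F] = ∂F/∂x + (∂F/∂y)·y' = 0, solve for y':
  (∂F/∂y)·y' = -∂F/∂x
  dy/dx = -(∂F/∂x)/(∂F/∂y) = -(e^(x))/(-20y^3) = e^(x)/(20y^3)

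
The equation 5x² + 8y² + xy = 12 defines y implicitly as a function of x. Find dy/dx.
Take d/dx of both sides. Since y is implicitly a function of x, the chain rule attaches a y' = dy/dx factor whenever we differentiate through y.

Set F(x, y) = (left side) − (right side), so the curve is F = 0. Differentiating each term of F:
  d/dx[5x^2] = 10x
  d/dx[xy] = x·y' + y
  d/dx[8y^2] = 16y·y'
  d/dx[-12] = 0

Collecting, the y'-free part is the partial derivative in x and the y' coefficient is the partial derivative in y:
  ∂F/∂x = 10x + y
  ∂F/∂y = x + 16y

so d/dx[F(x, y(x))] = ∂F/∂x + (∂F/∂y)·y' = 0. Rearranging,
  dy/dx = -(∂F/∂x)/(∂F/∂y) = -(10x + y)/(x + 16y) = (-10x - y)/(x + 16y)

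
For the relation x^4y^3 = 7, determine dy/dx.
Differentiate the relation implicitly: treat y = y(x) and apply the chain rule, so every y-derivative picks up a y' = dy/dx factor.

With everything moved to the left-hand side, differentiate term by term:
  d/dx[x^4y^3] = 3x^4y^2·y' + 4x^3y^3
  d/dx[-7] = 0

Separating the contributions that come from x directly and those that come through y:
  without y':      4x^3y^3
  multiplying y':  3x^4y^2

so (4x^3y^3) + (3x^4y^2)·y' = 0, and therefore
  dy/dx = -(4x^3y^3)/(3x^4y^2) = -4y/(3x)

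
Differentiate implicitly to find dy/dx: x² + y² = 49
Apply d/dx to both sides, remembering that y depends on x. Each occurrence of y therefore brings in a y' = dy/dx via the chain rule.

With F(x, y) equal to the left-hand side minus the right, differentiate F term by term:
  d/dx[x^2] = 2x
  d/dx[y^2] = 2y·y'
  d/dx[-49] = 0
Adding these up, d/dx[F] = 0 becomes
  (2x) + (2y)·y' = 0,
so isolating y',
  dy/dx = -(2x)/(2y) = -x/y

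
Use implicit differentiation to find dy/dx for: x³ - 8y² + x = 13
Apply d/dx to both sides, remembering that y depends on x. Each occurrence of y therefore brings in a y' = dy/dx via the chain rule.

With F(x, y) equal to the left-hand side minus the right, differentiate F term by term:
  d/dx[x^3] = 3x^2
  d/dx[x] = 1
  d/dx[-8y^2] = -16y·y'
  d/dx[-13] = 0
Adding these up, d/dx[F] = 0 becomes
  (3x^2 + 1) + (-16y)·y' = 0,
so isolating y',
  dy/dx = -(3x^2 + 1)/(-16y) = (3x^2 + 1)/(16y)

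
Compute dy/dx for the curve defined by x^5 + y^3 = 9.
Differentiate the relation implicitly: treat y = y(x) and apply the chain rule, so every y-derivative picks up a y' = dy/dx factor.

With everything moved to the left-hand side, differentiate term by term:
  d/dx[x^5] = 5x^4
  d/dx[y^3] = 3y^2·y'
  d/dx[-9] = 0

Separating the contributions that come from x directly and those that come through y:
  without y':      5x^4
  multiplying y':  3y^2

so (5x^4) + (3y^2)·y' = 0, and therefore
  dy/dx = -(5x^4)/(3y^2) = -5x^4/(3y^2)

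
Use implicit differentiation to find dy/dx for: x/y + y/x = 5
Take d/dx of both sides. Since y is implicitly a function of x, the chain rule attaches a y' = dy/dx factor whenever we differentiate through y.

Set F(x, y) = (left side) − (right side), so the curve is F = 0. Differentiating each term of F:
  d/dx[x/y] = -x·y'/y^2 + 1/y
  d/dx[y/x] = y'/x - y/x^2
  d/dx[-5] = 0

Collecting, the y'-free part is the partial derivative in x and the y' coefficient is the partial derivative in y:
  ∂F/∂x = 1/y - y/x^2
  ∂F/∂y = -x/y^2 + 1/x

so d/dx[F(x, y(x))] = ∂F/∂x + (∂F/∂y)·y' = 0. Rearranging,
  dy/dx = -(∂F/∂x)/(∂F/∂y) = -(1/y - y/x^2)/(-x/y^2 + 1/x)
        = -((x - y)(x + y)/(x^2y))/(-(x - y)(x + y)/(xy^2)) = y/x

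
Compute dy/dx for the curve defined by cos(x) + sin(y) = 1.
Differentiate both sides with respect to x, treating y as y(x). By the chain rule, any term containing y contributes a factor of y' = dy/dx when we differentiate it.

Move every term to one side and write the relation as F(x, y) = 0. Term by term,
  d/dx[sin(y)] = y'·cos(y)
  d/dx[cos(x)] = -sin(x)
  d/dx[-1] = 0

The pieces without y' make up ∂F/∂x and the coefficient of y' is ∂F/∂y:
  ∂F/∂x = -sin(x),
  ∂F/∂y = cos(y).

Since d/dx[F] = ∂F/∂x + (∂F/∂y)·y' = 0, solve for y':
  (∂F/∂y)·y' = -∂F/∂x
  dy/dx = -(∂F/∂x)/(∂F/∂y) = -(-sin(x))/(cos(y)) = sin(x)/cos(y)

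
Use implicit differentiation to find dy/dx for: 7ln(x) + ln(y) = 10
Apply d/dx to both sides, remembering that y depends on x. Each occurrence of y therefore brings in a y' = dy/dx via the chain rule.

With F(x, y) equal to the left-hand side minus the right, differentiate F term by term:
  d/dx[7ln(x)] = 7/x
  d/dx[ln(y)] = y'/y
  d/dx[-10] = 0
Adding these up, d/dx[F] = 0 becomes
  (7/x) + (1/y)·y' = 0,
so isolating y',
  dy/dx = -(7/x)/(1/y) = -7y/x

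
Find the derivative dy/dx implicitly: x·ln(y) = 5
Take d/dx of both sides. Since y is implicitly a function of x, the chain rule attaches a y' = dy/dx factor whenever we differentiate through y.

Set F(x, y) = (left side) − (right side), so the curve is F = 0. Differentiating each term of F:
  d/dx[x·ln(y)] = x·y'/y + ln(y)
  d/dx[-5] = 0

Collecting, the y'-free part is the partial derivative in x and the y' coefficient is the partial derivative in y:
  ∂F/∂x = ln(y)
  ∂F/∂y = x/y

so d/dx[F(x, y(x))] = ∂F/∂x + (∂F/∂y)·y' = 0. Rearranging,
  dy/dx = -(∂F/∂x)/(∂F/∂y) = -(ln(y))/(x/y) = -y·ln(y)/x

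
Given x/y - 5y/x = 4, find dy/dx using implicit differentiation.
Take d/dx of both sides. Since y is implicitly a function of x, the chain rule attaches a y' = dy/dx factor whenever we differentiate through y.

Set F(x, y) = (left side) − (right side), so the curve is F = 0. Differentiating each term of F:
  d/dx[x/y] = -x·y'/y^2 + 1/y
  d/dx[-5y/x] = -5·y'/x + 5y/x^2
  d/dx[-4] = 0

Collecting, the y'-free part is the partial derivative in x and the y' coefficient is the partial derivative in y:
  ∂F/∂x = 1/y + 5y/x^2
  ∂F/∂y = -x/y^2 - 5/x

so d/dx[F(x, y(x))] = ∂F/∂x + (∂F/∂y)·y' = 0. Rearranging,
  dy/dx = -(∂F/∂x)/(∂F/∂y) = -(1/y + 5y/x^2)/(-x/y^2 - 5/x)
        = -((x^2 + 5y^2)/(x^2y))/(-(x^2 + 5y^2)/(xy^2)) = y/x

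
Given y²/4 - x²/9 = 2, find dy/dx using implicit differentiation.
Apply d/dx to both sides, remembering that y depends on x. Each occurrence of y therefore brings in a y' = dy/dx via the chain rule.

With F(x, y) equal to the left-hand side minus the right, differentiate F term by term:
  d/dx[-x^2/9] = -2x/9
  d/dx[y^2/4] = y·y'/2
  d/dx[-2] = 0
Adding these up, d/dx[F] = 0 becomes
  (-2x/9) + (y/2)·y' = 0,
so isolating y',
  dy/dx = -(-2x/9)/(y/2) = 4x/(9y)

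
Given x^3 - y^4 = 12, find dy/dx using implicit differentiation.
Apply d/dx to both sides, remembering that y depends on x. Each occurrence of y therefore brings in a y' = dy/dx via the chain rule.

With F(x, y) equal to the left-hand side minus the right, differentiate F term by term:
  d/dx[x^3] = 3x^2
  d/dx[-y^4] = -4y^3·y'
  d/dx[-12] = 0
Adding these up, d/dx[F] = 0 becomes
  (3x^2) + (-4y^3)·y' = 0,
so isolating y',
  dy/dx = -(3x^2)/(-4y^3) = 3x^2/(4y^3)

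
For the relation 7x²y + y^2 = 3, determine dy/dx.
Differentiate both sides with respect to x, treating y as y(x). By the chain rule, any term containing y contributes a factor of y' = dy/dx when we differentiate it.

Move every term to one side and write the relation as F(x, y) = 0. Term by term,
  d/dx[7x^2y] = 7x^2·y' + 14xy
  d/dx[y^2] = 2y·y'
  d/dx[-3] = 0

The pieces without y' make up ∂F/∂x and the coefficient of y' is ∂F/∂y:
  ∂F/∂x = 14xy,
  ∂F/∂y = 7x^2 + 2y.

Since d/dx[F] = ∂F/∂x + (∂F/∂y)·y' = 0, solve for y':
  (∂F/∂y)·y' = -∂F/∂x
  dy/dx = -(∂F/∂x)/(∂F/∂y) = -(14xy)/(7x^2 + 2y) = -14xy/(7x^2 + 2y)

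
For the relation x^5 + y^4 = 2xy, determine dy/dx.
Apply d/dx to both sides, remembering that y depends on x. Each occurrence of y therefore brings in a y' = dy/dx via the chain rule.

With F(x, y) equal to the left-hand side minus the right, differentiate F term by term:
  d/dx[x^5] = 5x^4
  d/dx[-2xy] = -2x·y' - 2y
  d/dx[y^4] = 4y^3·y'
Adding these up, d/dx[F] = 0 becomes
  (5x^4 - 2y) + (-2x + 4y^3)·y' = 0,
so isolating y',
  dy/dx = -(5x^4 - 2y)/(-2x + 4y^3) = (5x^4/2 - y)/(x - 2y^3)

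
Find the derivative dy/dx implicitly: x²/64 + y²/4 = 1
Differentiate both sides with respect to x, treating y as y(x). By the chain rule, any term containing y contributes a factor of y' = dy/dx when we differentiate it.

Move every term to one side and write the relation as F(x, y) = 0. Term by term,
  d/dx[x^2/64] = x/32
  d/dx[y^2/4] = y·y'/2
  d/dx[-1] = 0

The pieces without y' make up ∂F/∂x and the coefficient of y' is ∂F/∂y:
  ∂F/∂x = x/32,
  ∂F/∂y = y/2.

Since d/dx[F] = ∂F/∂x + (∂F/∂y)·y' = 0, solve for y':
  (∂F/∂y)·y' = -∂F/∂x
  dy/dx = -(∂F/∂x)/(∂F/∂y) = -(x/32)/(y/2) = -x/(16y)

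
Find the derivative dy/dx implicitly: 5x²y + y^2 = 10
Take d/dx of both sides. Since y is implicitly a function of x, the chain rule attaches a y' = dy/dx factor whenever we differentiate through y.

Set F(x, y) = (left side) − (right side), so the curve is F = 0. Differentiating each term of F:
  d/dx[5x^2y] = 5x^2·y' + 10xy
  d/dx[y^2] = 2y·y'
  d/dx[-10] = 0

Collecting, the y'-free part is the partial derivative in x and the y' coefficient is the partial derivative in y:
  ∂F/∂x = 10xy
  ∂F/∂y = 5x^2 + 2y

so d/dx[F(x, y(x))] = ∂F/∂x + (∂F/∂y)·y' = 0. Rearranging,
  dy/dx = -(∂F/∂x)/(∂F/∂y) = -(10xy)/(5x^2 + 2y) = -10xy/(5x^2 + 2y)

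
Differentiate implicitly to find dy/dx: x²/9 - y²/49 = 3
Apply d/dx to both sides, remembering that y depends on x. Each occurrence of y therefore brings in a y' = dy/dx via the chain rule.

With F(x, y) equal to the left-hand side minus the right, differentiate F term by term:
  d/dx[x^2/9] = 2x/9
  d/dx[-y^2/49] = -2y·y'/49
  d/dx[-3] = 0
Adding these up, d/dx[F] = 0 becomes
  (2x/9) + (-2y/49)·y' = 0,
so isolating y',
  dy/dx = -(2x/9)/(-2y/49) = 49x/(9y)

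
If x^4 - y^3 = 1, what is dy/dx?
Apply d/dx to both sides, remembering that y depends on x. Each occurrence of y therefore brings in a y' = dy/dx via the chain rule.

With F(x, y) equal to the left-hand side minus the right, differentiate F term by term:
  d/dx[x^4] = 4x^3
  d/dx[-y^3] = -3y^2·y'
  d/dx[-1] = 0
Adding these up, d/dx[F] = 0 becomes
  (4x^3) + (-3y^2)·y' = 0,
so isolating y',
  dy/dx = -(4x^3)/(-3y^2) = 4x^3/(3y^2)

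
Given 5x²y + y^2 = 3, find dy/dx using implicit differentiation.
Apply d/dx to both sides, remembering that y depends on x. Each occurrence of y therefore brings in a y' = dy/dx via the chain rule.

With F(x, y) equal to the left-hand side minus the right, differentiate F term by term:
  d/dx[5x^2y] = 5x^2·y' + 10xy
  d/dx[y^2] = 2y·y'
  d/dx[-3] = 0
Adding these up, d/dx[F] = 0 becomes
  (10xy) + (5x^2 + 2y)·y' = 0,
so isolating y',
  dy/dx = -(10xy)/(5x^2 + 2y) = -10xy/(5x^2 + 2y)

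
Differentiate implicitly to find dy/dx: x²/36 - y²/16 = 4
Differentiate both sides with respect to x, treating y as y(x). By the chain rule, any term containing y contributes a factor of y' = dy/dx when we differentiate it.

Move every term to one side and write the relation as F(x, y) = 0. Term by term,
  d/dx[x^2/36] = x/18
  d/dx[-y^2/16] = -y·y'/8
  d/dx[-4] = 0

The pieces without y' make up ∂F/∂x and the coefficient of y' is ∂F/∂y:
  ∂F/∂x = x/18,
  ∂F/∂y = -y/8.

Since d/dx[F] = ∂F/∂x + (∂F/∂y)·y' = 0, solve for y':
  (∂F/∂y)·y' = -∂F/∂x
  dy/dx = -(∂F/∂x)/(∂F/∂y) = -(x/18)/(-y/8) = 4x/(9y)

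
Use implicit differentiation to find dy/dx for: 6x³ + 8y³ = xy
Apply d/dx to both sides, remembering that y depends on x. Each occurrence of y therefore brings in a y' = dy/dx via the chain rule.

With F(x, y) equal to the left-hand side minus the right, differentiate F term by term:
  d/dx[6x^3] = 18x^2
  d/dx[-xy] = -x·y' - y
  d/dx[8y^3] = 24y^2·y'
Adding these up, d/dx[F] = 0 becomes
  (18x^2 - y) + (-x + 24y^2)·y' = 0,
so isolating y',
  dy/dx = -(18x^2 - y)/(-x + 24y^2) = (18x^2 - y)/(x - 24y^2)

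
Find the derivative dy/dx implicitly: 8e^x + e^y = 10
Take d/dx of both sides. Since y is implicitly a function of x, the chain rule attaches a y' = dy/dx factor whenever we differentiate through y.

Set F(x, y) = (left side) − (right side), so the curve is F = 0. Differentiating each term of F:
  d/dx[8e^(x)] = 8e^(x)
  d/dx[e^(y)] = y'·e^(y)
  d/dx[-10] = 0

Collecting, the y'-free part is the partial derivative in x and the y' coefficient is the partial derivative in y:
  ∂F/∂x = 8e^(x)
  ∂F/∂y = e^(y)

so d/dx[F(x, y(x))] = ∂F/∂x + (∂F/∂y)·y' = 0. Rearranging,
  dy/dx = -(∂F/∂x)/(∂F/∂y) = -(8e^(x))/(e^(y)) = -8e^(x - y)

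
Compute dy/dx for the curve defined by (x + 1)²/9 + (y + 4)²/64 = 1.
Differentiate the relation implicitly: treat y = y(x) and apply the chain rule, so every y-derivative picks up a y' = dy/dx factor.

With everything moved to the left-hand side, differentiate term by term:
  d/dx[(x + 1)^2/9] = 2x/9 + 2/9
  d/dx[(y + 4)^2/64] = y'(y + 4)/32
  d/dx[-1] = 0

Separating the contributions that come from x directly and those that come through y:
  without y':      2x/9 + 2/9
  multiplying y':  y/32 + 1/8

so (2x/9 + 2/9) + (y/32 + 1/8)·y' = 0, and therefore
  dy/dx = -(2x/9 + 2/9)/(y/32 + 1/8)
        = -(2(x + 1)/9)/((y + 4)/32) = 64(-x - 1)/(9(y + 4))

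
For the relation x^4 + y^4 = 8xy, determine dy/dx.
Apply d/dx to both sides, remembering that y depends on x. Each occurrence of y therefore brings in a y' = dy/dx via the chain rule.

With F(x, y) equal to the left-hand side minus the right, differentiate F term by term:
  d/dx[x^4] = 4x^3
  d/dx[-8xy] = -8x·y' - 8y
  d/dx[y^4] = 4y^3·y'
Adding these up, d/dx[F] = 0 becomes
  (4x^3 - 8y) + (-8x + 4y^3)·y' = 0,
so isolating y',
  dy/dx = -(4x^3 - 8y)/(-8x + 4y^3) = (x^3 - 2y)/(2x - y^3)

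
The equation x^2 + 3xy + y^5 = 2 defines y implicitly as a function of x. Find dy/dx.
Differentiate both sides with respect to x, treating y as y(x). By the chain rule, any term containing y contributes a factor of y' = dy/dx when we differentiate it.

Move every term to one side and write the relation as F(x, y) = 0. Term by term,
  d/dx[x^2] = 2x
  d/dx[3xy] = 3x·y' + 3y
  d/dx[y^5] = 5y^4·y'
  d/dx[-2] = 0

The pieces without y' make up ∂F/∂x and the coefficient of y' is ∂F/∂y:
  ∂F/∂x = 2x + 3y,
  ∂F/∂y = 3x + 5y^4.

Since d/dx[F] = ∂F/∂x + (∂F/∂y)·y' = 0, solve for y':
  (∂F/∂y)·y' = -∂F/∂x
  dy/dx = -(∂F/∂x)/(∂F/∂y) = -(2x + 3y)/(3x + 5y^4) = (-2x - 3y)/(3x + 5y^4)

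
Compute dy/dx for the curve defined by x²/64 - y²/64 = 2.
Differentiate the relation implicitly: treat y = y(x) and apply the chain rule, so every y-derivative picks up a y' = dy/dx factor.

With everything moved to the left-hand side, differentiate term by term:
  d/dx[x^2/64] = x/32
  d/dx[-y^2/64] = -y·y'/32
  d/dx[-2] = 0

Separating the contributions that come from x directly and those that come through y:
  without y':      x/32
  multiplying y':  -y/32

so (x/32) + (-y/32)·y' = 0, and therefore
  dy/dx = -(x/32)/(-y/32) = x/y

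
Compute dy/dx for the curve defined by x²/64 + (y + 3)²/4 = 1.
Take d/dx of both sides. Since y is implicitly a function of x, the chain rule attaches a y' = dy/dx factor whenever we differentiate through y.

Set F(x, y) = (left side) − (right side), so the curve is F = 0. Differentiating each term of F:
  d/dx[x^2/64] = x/32
  d/dx[(y + 3)^2/4] = y'(y + 3)/2
  d/dx[-1] = 0

Collecting, the y'-free part is the partial derivative in x and the y' coefficient is the partial derivative in y:
  ∂F/∂x = x/32
  ∂F/∂y = y/2 + 3/2

so d/dx[F(x, y(x))] = ∂F/∂x + (∂F/∂y)·y' = 0. Rearranging,
  dy/dx = -(∂F/∂x)/(∂F/∂y) = -(x/32)/(y/2 + 3/2)
        = -(x/32)/((y + 3)/2) = -x/(16y + 48)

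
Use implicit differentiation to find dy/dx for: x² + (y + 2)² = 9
Apply d/dx to both sides, remembering that y depends on x. Each occurrence of y therefore brings in a y' = dy/dx via the chain rule.

With F(x, y) equal to the left-hand side minus the right, differentiate F term by term:
  d/dx[x^2] = 2x
  d/dx[(y + 2)^2] = 2·y'(y + 2)
  d/dx[-9] = 0
Adding these up, d/dx[F] = 0 becomes
  (2x) + (2y + 4)·y' = 0,
so isolating y',
  dy/dx = -(2x)/(2y + 4) = -x/(y + 2)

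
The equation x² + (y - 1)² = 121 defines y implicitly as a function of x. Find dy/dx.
Differentiate the relation implicitly: treat y = y(x) and apply the chain rule, so every y-derivative picks up a y' = dy/dx factor.

With everything moved to the left-hand side, differentiate term by term:
  d/dx[x^2] = 2x
  d/dx[(y - 1)^2] = 2·y'(y - 1)
  d/dx[-121] = 0

Separating the contributions that come from x directly and those that come through y:
  without y':      2x
  multiplying y':  2y - 2

so (2x) + (2y - 2)·y' = 0, and therefore
  dy/dx = -(2x)/(2y - 2) = -x/(y - 1)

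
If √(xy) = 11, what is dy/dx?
Take d/dx of both sides. Since y is implicitly a function of x, the chain rule attaches a y' = dy/dx factor whenever we differentiate through y.

Set F(x, y) = (left side) − (right side), so the curve is F = 0. Differentiating each term of F:
  d/dx[√(xy)] = √(xy)(x·y'/2 + y/2)/(xy)
  d/dx[-11] = 0

Collecting, the y'-free part is the partial derivative in x and the y' coefficient is the partial derivative in y:
  ∂F/∂x = √(xy)/(2x)
  ∂F/∂y = √(xy)/(2y)

so d/dx[F(x, y(x))] = ∂F/∂x + (∂F/∂y)·y' = 0. Rearranging,
  dy/dx = -(∂F/∂x)/(∂F/∂y) = -(√(xy)/(2x))/(√(xy)/(2y)) = -y/x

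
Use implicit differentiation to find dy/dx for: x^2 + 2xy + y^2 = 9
Take d/dx of both sides. Since y is implicitly a function of x, the chain rule attaches a y' = dy/dx factor whenever we differentiate through y.

Set F(x, y) = (left side) − (right side), so the curve is F = 0. Differentiating each term of F:
  d/dx[x^2] = 2x
  d/dx[2xy] = 2x·y' + 2y
  d/dx[y^2] = 2y·y'
  d/dx[-9] = 0

Collecting, the y'-free part is the partial derivative in x and the y' coefficient is the partial derivative in y:
  ∂F/∂x = 2x + 2y
  ∂F/∂y = 2x + 2y

so d/dx[F(x, y(x))] = ∂F/∂x + (∂F/∂y)·y' = 0. Rearranging,
  dy/dx = -(∂F/∂x)/(∂F/∂y) = -(2x + 2y)/(2x + 2y) = -1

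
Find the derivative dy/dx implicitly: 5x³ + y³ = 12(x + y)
Differentiate both sides with respect to x, treating y as y(x). By the chain rule, any term containing y contributes a factor of y' = dy/dx when we differentiate it.

Move every term to one side and write the relation as F(x, y) = 0. Term by term,
  d/dx[5x^3] = 15x^2
  d/dx[-12x] = -12
  d/dx[y^3] = 3y^2·y'
  d/dx[-12y] = -12·y'

The pieces without y' make up ∂F/∂x and the coefficient of y' is ∂F/∂y:
  ∂F/∂x = 15x^2 - 12,
  ∂F/∂y = 3y^2 - 12.

Since d/dx[F] = ∂F/∂x + (∂F/∂y)·y' = 0, solve for y':
  (∂F/∂y)·y' = -∂F/∂x
  dy/dx = -(∂F/∂x)/(∂F/∂y) = -(15x^2 - 12)/(3y^2 - 12) = (4 - 5x^2)/(y^2 - 4)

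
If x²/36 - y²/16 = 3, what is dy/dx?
Apply d/dx to both sides, remembering that y depends on x. Each occurrence of y therefore brings in a y' = dy/dx via the chain rule.

With F(x, y) equal to the left-hand side minus the right, differentiate F term by term:
  d/dx[x^2/36] = x/18
  d/dx[-y^2/16] = -y·y'/8
  d/dx[-3] = 0
Adding these up, d/dx[F] = 0 becomes
  (x/18) + (-y/8)·y' = 0,
so isolating y',
  dy/dx = -(x/18)/(-y/8) = 4x/(9y)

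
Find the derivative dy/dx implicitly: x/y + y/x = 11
Differentiate both sides with respect to x, treating y as y(x). By the chain rule, any term containing y contributes a factor of y' = dy/dx when we differentiate it.

Move every term to one side and write the relation as F(x, y) = 0. Term by term,
  d/dx[x/y] = -x·y'/y^2 + 1/y
  d/dx[y/x] = y'/x - y/x^2
  d/dx[-11] = 0

The pieces without y' make up ∂F/∂x and the coefficient of y' is ∂F/∂y:
  ∂F/∂x = 1/y - y/x^2,
  ∂F/∂y = -x/y^2 + 1/x.

Since d/dx[F] = ∂F/∂x + (∂F/∂y)·y' = 0, solve for y':
  (∂F/∂y)·y' = -∂F/∂x
  dy/dx = -(∂F/∂x)/(∂F/∂y) = -(1/y - y/x^2)/(-x/y^2 + 1/x)
        = -((x - y)(x + y)/(x^2y))/(-(x - y)(x + y)/(xy^2)) = y/x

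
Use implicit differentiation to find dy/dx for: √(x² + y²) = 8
Take d/dx of both sides. Since y is implicitly a function of x, the chain rule attaches a y' = dy/dx factor whenever we differentiate through y.

Set F(x, y) = (left side) − (right side), so the curve is F = 0. Differentiating each term of F:
  d/dx[√(x^2 + y^2)] = (x + y·y')/√(x^2 + y^2)
  d/dx[-8] = 0

Collecting, the y'-free part is the partial derivative in x and the y' coefficient is the partial derivative in y:
  ∂F/∂x = x/√(x^2 + y^2)
  ∂F/∂y = y/√(x^2 + y^2)

so d/dx[F(x, y(x))] = ∂F/∂x + (∂F/∂y)·y' = 0. Rearranging,
  dy/dx = -(∂F/∂x)/(∂F/∂y) = -(x/√(x^2 + y^2))/(y/√(x^2 + y^2)) = -x/y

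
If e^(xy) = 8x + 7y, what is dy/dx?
Differentiate the relation implicitly: treat y = y(x) and apply the chain rule, so every y-derivative picks up a y' = dy/dx factor.

With everything moved to the left-hand side, differentiate term by term:
  d/dx[-8x] = -8
  d/dx[-7y] = -7·y'
  d/dx[e^(xy)] = (x·y' + y)·e^(xy)

Separating the contributions that come from x directly and those that come through y:
  without y':      y·e^(xy) - 8
  multiplying y':  x·e^(xy) - 7

so (y·e^(xy) - 8) + (x·e^(xy) - 7)·y' = 0, and therefore
  dy/dx = -(y·e^(xy) - 8)/(x·e^(xy) - 7) = (-y·e^(xy) + 8)/(x·e^(xy) - 7)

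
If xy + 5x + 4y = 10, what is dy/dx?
Differentiate both sides with respect to x, treating y as y(x). By the chain rule, any term containing y contributes a factor of y' = dy/dx when we differentiate it.

Move every term to one side and write the relation as F(x, y) = 0. Term by term,
  d/dx[xy] = x·y' + y
  d/dx[5x] = 5
  d/dx[4y] = 4·y'
  d/dx[-10] = 0

The pieces without y' make up ∂F/∂x and the coefficient of y' is ∂F/∂y:
  ∂F/∂x = y + 5,
  ∂F/∂y = x + 4.

Since d/dx[F] = ∂F/∂x + (∂F/∂y)·y' = 0, solve for y':
  (∂F/∂y)·y' = -∂F/∂x
  dy/dx = -(∂F/∂x)/(∂F/∂y) = -(y + 5)/(x + 4) = (-y - 5)/(x + 4)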